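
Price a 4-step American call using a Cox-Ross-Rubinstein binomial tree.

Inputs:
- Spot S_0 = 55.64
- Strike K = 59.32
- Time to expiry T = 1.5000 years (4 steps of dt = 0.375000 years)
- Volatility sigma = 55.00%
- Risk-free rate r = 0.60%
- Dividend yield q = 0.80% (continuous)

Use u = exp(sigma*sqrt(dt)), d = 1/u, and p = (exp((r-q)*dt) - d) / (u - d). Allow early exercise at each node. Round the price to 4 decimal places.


Answer: Price = V(0,0) = 12.8706

Derivation:
dt = T/N = 0.375000
u = exp(sigma*sqrt(dt)) = 1.400466; d = 1/u = 0.714048
p = (exp((r-q)*dt) - d) / (u - d) = 0.415494
Discount per step: exp(-r*dt) = 0.997753
Stock lattice S(k, i) with i counting down-moves:
  k=0: S(0,0) = 55.6400
  k=1: S(1,0) = 77.9219; S(1,1) = 39.7296
  k=2: S(2,0) = 109.1270; S(2,1) = 55.6400; S(2,2) = 28.3689
  k=3: S(3,0) = 152.8286; S(3,1) = 77.9219; S(3,2) = 39.7296; S(3,3) = 20.2567
  k=4: S(4,0) = 214.0312; S(4,1) = 109.1270; S(4,2) = 55.6400; S(4,3) = 28.3689; S(4,4) = 14.4643
Terminal payoffs V(N, i) = max(S_T - K, 0):
  V(4,0) = 154.711184; V(4,1) = 49.806968; V(4,2) = 0.000000; V(4,3) = 0.000000; V(4,4) = 0.000000
Backward induction: V(k, i) = exp(-r*dt) * [p * V(k+1, i) + (1-p) * V(k+1, i+1)]; then take max(V_cont, immediate exercise) for American.
  V(3,0) = exp(-r*dt) * [p*154.711184 + (1-p)*49.806968] = 93.184099; exercise = 93.508578; V(3,0) = max -> 93.508578
  V(3,1) = exp(-r*dt) * [p*49.806968 + (1-p)*0.000000] = 20.647967; exercise = 18.601913; V(3,1) = max -> 20.647967
  V(3,2) = exp(-r*dt) * [p*0.000000 + (1-p)*0.000000] = 0.000000; exercise = 0.000000; V(3,2) = max -> 0.000000
  V(3,3) = exp(-r*dt) * [p*0.000000 + (1-p)*0.000000] = 0.000000; exercise = 0.000000; V(3,3) = max -> 0.000000
  V(2,0) = exp(-r*dt) * [p*93.508578 + (1-p)*20.647967] = 50.806641; exercise = 49.806968; V(2,0) = max -> 50.806641
  V(2,1) = exp(-r*dt) * [p*20.647967 + (1-p)*0.000000] = 8.559817; exercise = 0.000000; V(2,1) = max -> 8.559817
  V(2,2) = exp(-r*dt) * [p*0.000000 + (1-p)*0.000000] = 0.000000; exercise = 0.000000; V(2,2) = max -> 0.000000
  V(1,0) = exp(-r*dt) * [p*50.806641 + (1-p)*8.559817] = 26.054414; exercise = 18.601913; V(1,0) = max -> 26.054414
  V(1,1) = exp(-r*dt) * [p*8.559817 + (1-p)*0.000000] = 3.548556; exercise = 0.000000; V(1,1) = max -> 3.548556
  V(0,0) = exp(-r*dt) * [p*26.054414 + (1-p)*3.548556] = 12.870605; exercise = 0.000000; V(0,0) = max -> 12.870605


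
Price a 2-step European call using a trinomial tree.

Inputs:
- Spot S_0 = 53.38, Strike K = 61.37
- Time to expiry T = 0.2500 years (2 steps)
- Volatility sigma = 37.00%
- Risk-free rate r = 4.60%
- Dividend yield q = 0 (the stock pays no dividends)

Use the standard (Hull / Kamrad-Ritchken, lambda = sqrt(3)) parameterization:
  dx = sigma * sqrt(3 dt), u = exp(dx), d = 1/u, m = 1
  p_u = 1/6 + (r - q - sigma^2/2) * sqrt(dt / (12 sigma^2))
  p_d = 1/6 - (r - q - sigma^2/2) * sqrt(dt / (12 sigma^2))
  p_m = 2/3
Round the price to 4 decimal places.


Answer: Price = V(0,0) = 1.7569

Derivation:
dt = T/N = 0.125000; dx = sigma*sqrt(3*dt) = 0.226578
u = exp(dx) = 1.254300; d = 1/u = 0.797257
p_u = 0.160474, p_m = 0.666667, p_d = 0.172859
Discount per step: exp(-r*dt) = 0.994266
Stock lattice S(k, j) with j the centered position index:
  k=0: S(0,+0) = 53.3800
  k=1: S(1,-1) = 42.5576; S(1,+0) = 53.3800; S(1,+1) = 66.9545
  k=2: S(2,-2) = 33.9294; S(2,-1) = 42.5576; S(2,+0) = 53.3800; S(2,+1) = 66.9545; S(2,+2) = 83.9811
Terminal payoffs V(N, j) = max(S_T - K, 0):
  V(2,-2) = 0.000000; V(2,-1) = 0.000000; V(2,+0) = 0.000000; V(2,+1) = 5.584544; V(2,+2) = 22.611098
Backward induction: V(k, j) = exp(-r*dt) * [p_u * V(k+1, j+1) + p_m * V(k+1, j) + p_d * V(k+1, j-1)]
  V(1,-1) = exp(-r*dt) * [p_u*0.000000 + p_m*0.000000 + p_d*0.000000] = 0.000000
  V(1,+0) = exp(-r*dt) * [p_u*5.584544 + p_m*0.000000 + p_d*0.000000] = 0.891036
  V(1,+1) = exp(-r*dt) * [p_u*22.611098 + p_m*5.584544 + p_d*0.000000] = 7.309372
  V(0,+0) = exp(-r*dt) * [p_u*7.309372 + p_m*0.891036 + p_d*0.000000] = 1.756857


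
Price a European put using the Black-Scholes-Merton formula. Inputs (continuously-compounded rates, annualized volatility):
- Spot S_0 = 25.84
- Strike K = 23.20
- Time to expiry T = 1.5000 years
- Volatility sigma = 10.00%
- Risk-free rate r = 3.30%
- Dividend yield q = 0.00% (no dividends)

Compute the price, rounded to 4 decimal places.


d1 = (ln(S/K) + (r - q + 0.5*sigma^2) * T) / (sigma * sqrt(T)) = 1.34535285
d2 = d1 - sigma * sqrt(T) = 1.22287836
exp(-rT) = 0.95170516; exp(-qT) = 1.00000000
P = K * exp(-rT) * N(-d2) - S_0 * exp(-qT) * N(-d1)
N(-d1) = 0.08925566; N(-d2) = 0.11068782
P = 23.2000 * 0.95170516 * 0.11068782 - 25.8400 * 1.00000000 * 0.08925566 = 0.1376

Answer: Price = 0.1376


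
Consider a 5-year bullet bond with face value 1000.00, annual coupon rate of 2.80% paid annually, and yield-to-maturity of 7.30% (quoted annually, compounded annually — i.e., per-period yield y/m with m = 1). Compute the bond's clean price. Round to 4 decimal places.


Coupon per period c = face * coupon_rate / m = 28.000000
Periods per year m = 1; per-period yield y/m = 0.073000
Number of cashflows N = 5
Cashflows (t years, CF_t, discount factor 1/(1+y/m)^(m*t), PV):
  t = 1.0000: CF_t = 28.000000, DF = 0.931966, PV = 26.095061
  t = 2.0000: CF_t = 28.000000, DF = 0.868561, PV = 24.319721
  t = 3.0000: CF_t = 28.000000, DF = 0.809470, PV = 22.665164
  t = 4.0000: CF_t = 28.000000, DF = 0.754399, PV = 21.123172
  t = 5.0000: CF_t = 1028.000000, DF = 0.703075, PV = 722.760658
Price P = sum_t PV_t = 816.963776

Answer: Price = 816.9638


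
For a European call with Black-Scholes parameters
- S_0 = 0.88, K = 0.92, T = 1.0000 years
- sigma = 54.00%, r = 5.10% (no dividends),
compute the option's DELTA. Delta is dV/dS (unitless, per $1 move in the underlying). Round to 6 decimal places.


d1 = 0.2821263656; d2 = -0.2578736344
phi(d1) = 0.3833771010; exp(-qT) = 1.0000000000; exp(-rT) = 0.9502786705
N(d1) = 0.6110766914
Delta = exp(-qT) * N(d1) = 1.0000000000 * 0.6110766914 = 0.611077

Answer: Delta = 0.611077


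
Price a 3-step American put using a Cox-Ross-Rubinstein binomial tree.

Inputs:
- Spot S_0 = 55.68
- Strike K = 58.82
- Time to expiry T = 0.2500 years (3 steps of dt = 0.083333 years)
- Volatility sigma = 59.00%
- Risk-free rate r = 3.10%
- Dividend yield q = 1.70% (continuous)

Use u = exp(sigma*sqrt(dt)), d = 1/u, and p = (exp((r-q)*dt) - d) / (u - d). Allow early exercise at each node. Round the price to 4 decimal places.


Answer: Price = V(0,0) = 8.7072

Derivation:
dt = T/N = 0.083333
u = exp(sigma*sqrt(dt)) = 1.185682; d = 1/u = 0.843396
p = (exp((r-q)*dt) - d) / (u - d) = 0.460933
Discount per step: exp(-r*dt) = 0.997420
Stock lattice S(k, i) with i counting down-moves:
  k=0: S(0,0) = 55.6800
  k=1: S(1,0) = 66.0188; S(1,1) = 46.9603
  k=2: S(2,0) = 78.2773; S(2,1) = 55.6800; S(2,2) = 39.6061
  k=3: S(3,0) = 92.8120; S(3,1) = 66.0188; S(3,2) = 46.9603; S(3,3) = 33.4037
Terminal payoffs V(N, i) = max(K - S_T, 0):
  V(3,0) = 0.000000; V(3,1) = 0.000000; V(3,2) = 11.859694; V(3,3) = 25.416322
Backward induction: V(k, i) = exp(-r*dt) * [p * V(k+1, i) + (1-p) * V(k+1, i+1)]; then take max(V_cont, immediate exercise) for American.
  V(2,0) = exp(-r*dt) * [p*0.000000 + (1-p)*0.000000] = 0.000000; exercise = 0.000000; V(2,0) = max -> 0.000000
  V(2,1) = exp(-r*dt) * [p*0.000000 + (1-p)*11.859694] = 6.376670; exercise = 3.140000; V(2,1) = max -> 6.376670
  V(2,2) = exp(-r*dt) * [p*11.859694 + (1-p)*25.416322] = 19.118165; exercise = 19.213852; V(2,2) = max -> 19.213852
  V(1,0) = exp(-r*dt) * [p*0.000000 + (1-p)*6.376670] = 3.428580; exercise = 0.000000; V(1,0) = max -> 3.428580
  V(1,1) = exp(-r*dt) * [p*6.376670 + (1-p)*19.213852] = 13.262459; exercise = 11.859694; V(1,1) = max -> 13.262459
  V(0,0) = exp(-r*dt) * [p*3.428580 + (1-p)*13.262459] = 8.707172; exercise = 3.140000; V(0,0) = max -> 8.707172


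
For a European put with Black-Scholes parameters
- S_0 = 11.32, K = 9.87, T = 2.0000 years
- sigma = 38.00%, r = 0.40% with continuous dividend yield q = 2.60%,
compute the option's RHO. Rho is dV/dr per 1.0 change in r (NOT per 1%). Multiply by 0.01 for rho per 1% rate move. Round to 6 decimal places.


d1 = 0.4418881830; d2 = -0.0955129707
phi(d1) = 0.3618335005; exp(-qT) = 0.9493288668; exp(-rT) = 0.9920319148
N(-d2) = 0.5380463059
Rho = -K*T*exp(-rT)*N(-d2) = -9.8700 * 2.0000 * 0.9920319148 * 0.5380463059 = -10.536405

Answer: Rho = -10.536405


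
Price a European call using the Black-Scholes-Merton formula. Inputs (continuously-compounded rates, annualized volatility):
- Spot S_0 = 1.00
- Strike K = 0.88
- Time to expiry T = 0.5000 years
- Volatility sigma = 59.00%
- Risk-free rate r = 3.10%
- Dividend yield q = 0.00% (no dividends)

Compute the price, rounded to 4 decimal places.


Answer: Price = 0.2298

Derivation:
d1 = (ln(S/K) + (r - q + 0.5*sigma^2) * T) / (sigma * sqrt(T)) = 0.55216260
d2 = d1 - sigma * sqrt(T) = 0.13496960
exp(-rT) = 0.98461951; exp(-qT) = 1.00000000
C = S_0 * exp(-qT) * N(d1) - K * exp(-rT) * N(d2)
N(d1) = 0.70958152; N(d2) = 0.55368204
C = 1.0000 * 1.00000000 * 0.70958152 - 0.8800 * 0.98461951 * 0.55368204 = 0.2298


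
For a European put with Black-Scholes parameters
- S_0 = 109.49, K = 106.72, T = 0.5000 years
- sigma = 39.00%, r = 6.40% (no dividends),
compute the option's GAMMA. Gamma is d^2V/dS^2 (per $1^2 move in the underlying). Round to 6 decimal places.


Answer: Gamma = 0.012441

Derivation:
d1 = 0.3468436316; d2 = 0.0710719869
phi(d1) = 0.3756532436; exp(-qT) = 1.0000000000; exp(-rT) = 0.9685065821
Gamma = exp(-qT) * phi(d1) / (S * sigma * sqrt(T)) = 1.0000000000 * 0.3756532436 / (109.4900 * 0.3900 * 0.7071067812) = 0.012441


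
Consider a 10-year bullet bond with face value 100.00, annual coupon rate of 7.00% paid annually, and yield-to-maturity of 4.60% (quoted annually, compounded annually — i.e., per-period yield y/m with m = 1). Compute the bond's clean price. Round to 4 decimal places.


Coupon per period c = face * coupon_rate / m = 7.000000
Periods per year m = 1; per-period yield y/m = 0.046000
Number of cashflows N = 10
Cashflows (t years, CF_t, discount factor 1/(1+y/m)^(m*t), PV):
  t = 1.0000: CF_t = 7.000000, DF = 0.956023, PV = 6.692161
  t = 2.0000: CF_t = 7.000000, DF = 0.913980, PV = 6.397859
  t = 3.0000: CF_t = 7.000000, DF = 0.873786, PV = 6.116500
  t = 4.0000: CF_t = 7.000000, DF = 0.835359, PV = 5.847514
  t = 5.0000: CF_t = 7.000000, DF = 0.798623, PV = 5.590358
  t = 6.0000: CF_t = 7.000000, DF = 0.763501, PV = 5.344510
  t = 7.0000: CF_t = 7.000000, DF = 0.729925, PV = 5.109475
  t = 8.0000: CF_t = 7.000000, DF = 0.697825, PV = 4.884775
  t = 9.0000: CF_t = 7.000000, DF = 0.667137, PV = 4.669957
  t = 10.0000: CF_t = 107.000000, DF = 0.637798, PV = 68.244386
Price P = sum_t PV_t = 118.897496

Answer: Price = 118.8975


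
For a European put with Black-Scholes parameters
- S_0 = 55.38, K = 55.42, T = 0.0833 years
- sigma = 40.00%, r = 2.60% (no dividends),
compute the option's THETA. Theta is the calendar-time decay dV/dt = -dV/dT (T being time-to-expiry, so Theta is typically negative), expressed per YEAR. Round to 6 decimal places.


d1 = 0.0702294671; d2 = -0.0452174904
phi(d1) = 0.3979596653; exp(-qT) = 1.0000000000; exp(-rT) = 0.9978365437
Theta = -S*exp(-qT)*phi(d1)*sigma/(2*sqrt(T)) + r*K*exp(-rT)*N(-d2) - q*S*exp(-qT)*N(-d1)
N(-d1) = 0.4720055104; N(-d2) = 0.5180330234; sqrt(T) = 0.2886173938
Term 1 = -55.3800 * 1.0000000000 * 0.3979596653 * 0.4000 / (2 * 0.2886173938) = -15.2721261696
Term 2 = 0.0260 * 55.4200 * 0.9978365437 * 0.5180330234 = 0.7448292448
Term 3 = 0 (no dividend yield, q = 0)
Theta = -15.2721261696 + (0.7448292448) + (0.0000000000) = -14.527297

Answer: Theta = -14.527297


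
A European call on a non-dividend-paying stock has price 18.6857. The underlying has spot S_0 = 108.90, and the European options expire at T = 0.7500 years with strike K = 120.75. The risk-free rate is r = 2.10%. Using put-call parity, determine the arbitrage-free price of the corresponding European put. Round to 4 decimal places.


Put-call parity: C - P = S_0 * exp(-qT) - K * exp(-rT).
S_0 * exp(-qT) = 108.9000 * 1.00000000 = 108.90000000
K * exp(-rT) = 120.7500 * 0.98437338 = 118.86308595
P = C - S*exp(-qT) + K*exp(-rT)
P = 18.6857 - 108.90000000 + 118.86308595 = 28.6488

Answer: Put price = 28.6488


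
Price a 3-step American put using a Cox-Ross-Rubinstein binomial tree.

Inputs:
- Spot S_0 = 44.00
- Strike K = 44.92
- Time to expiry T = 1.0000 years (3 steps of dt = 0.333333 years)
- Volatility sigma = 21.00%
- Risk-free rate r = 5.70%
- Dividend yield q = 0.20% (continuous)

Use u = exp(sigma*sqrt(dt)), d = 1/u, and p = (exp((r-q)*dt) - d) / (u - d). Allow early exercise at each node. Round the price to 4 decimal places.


Answer: Price = V(0,0) = 3.3282

Derivation:
dt = T/N = 0.333333
u = exp(sigma*sqrt(dt)) = 1.128900; d = 1/u = 0.885818
p = (exp((r-q)*dt) - d) / (u - d) = 0.545842
Discount per step: exp(-r*dt) = 0.981179
Stock lattice S(k, i) with i counting down-moves:
  k=0: S(0,0) = 44.0000
  k=1: S(1,0) = 49.6716; S(1,1) = 38.9760
  k=2: S(2,0) = 56.0743; S(2,1) = 44.0000; S(2,2) = 34.5256
  k=3: S(3,0) = 63.3022; S(3,1) = 49.6716; S(3,2) = 38.9760; S(3,3) = 30.5834
Terminal payoffs V(N, i) = max(K - S_T, 0):
  V(3,0) = 0.000000; V(3,1) = 0.000000; V(3,2) = 5.944000; V(3,3) = 14.336551
Backward induction: V(k, i) = exp(-r*dt) * [p * V(k+1, i) + (1-p) * V(k+1, i+1)]; then take max(V_cont, immediate exercise) for American.
  V(2,0) = exp(-r*dt) * [p*0.000000 + (1-p)*0.000000] = 0.000000; exercise = 0.000000; V(2,0) = max -> 0.000000
  V(2,1) = exp(-r*dt) * [p*0.000000 + (1-p)*5.944000] = 2.648707; exercise = 0.920000; V(2,1) = max -> 2.648707
  V(2,2) = exp(-r*dt) * [p*5.944000 + (1-p)*14.336551] = 9.571937; exercise = 10.394350; V(2,2) = max -> 10.394350
  V(1,0) = exp(-r*dt) * [p*0.000000 + (1-p)*2.648707] = 1.180291; exercise = 0.000000; V(1,0) = max -> 1.180291
  V(1,1) = exp(-r*dt) * [p*2.648707 + (1-p)*10.394350] = 6.050394; exercise = 5.944000; V(1,1) = max -> 6.050394
  V(0,0) = exp(-r*dt) * [p*1.180291 + (1-p)*6.050394] = 3.328245; exercise = 0.920000; V(0,0) = max -> 3.328245


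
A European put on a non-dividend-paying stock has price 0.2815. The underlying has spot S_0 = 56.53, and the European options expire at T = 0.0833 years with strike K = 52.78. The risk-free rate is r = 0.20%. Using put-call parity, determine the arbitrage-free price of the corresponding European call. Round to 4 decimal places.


Put-call parity: C - P = S_0 * exp(-qT) - K * exp(-rT).
S_0 * exp(-qT) = 56.5300 * 1.00000000 = 56.53000000
K * exp(-rT) = 52.7800 * 0.99983341 = 52.77120758
C = P + S*exp(-qT) - K*exp(-rT)
C = 0.2815 + 56.53000000 - 52.77120758 = 4.0403

Answer: Call price = 4.0403


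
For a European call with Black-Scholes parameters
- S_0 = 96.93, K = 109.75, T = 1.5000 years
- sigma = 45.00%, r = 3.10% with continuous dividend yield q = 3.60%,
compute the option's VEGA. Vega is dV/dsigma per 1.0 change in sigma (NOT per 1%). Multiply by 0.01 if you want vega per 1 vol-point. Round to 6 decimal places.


Answer: Vega = 44.840607

Derivation:
d1 = 0.0365772624; d2 = -0.5145579297
phi(d1) = 0.3986754980; exp(-qT) = 0.9474321065; exp(-rT) = 0.9545645606
Vega = S * exp(-qT) * phi(d1) * sqrt(T) = 96.9300 * 0.9474321065 * 0.3986754980 * 1.2247448714 = 44.840607


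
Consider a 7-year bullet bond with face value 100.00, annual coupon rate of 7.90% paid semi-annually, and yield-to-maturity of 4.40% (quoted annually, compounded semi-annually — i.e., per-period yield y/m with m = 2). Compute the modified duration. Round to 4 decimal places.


Answer: Modified duration = 5.5416

Derivation:
Coupon per period c = face * coupon_rate / m = 3.950000
Periods per year m = 2; per-period yield y/m = 0.022000
Number of cashflows N = 14
Cashflows (t years, CF_t, discount factor 1/(1+y/m)^(m*t), PV):
  t = 0.5000: CF_t = 3.950000, DF = 0.978474, PV = 3.864971
  t = 1.0000: CF_t = 3.950000, DF = 0.957411, PV = 3.781772
  t = 1.5000: CF_t = 3.950000, DF = 0.936801, PV = 3.700364
  t = 2.0000: CF_t = 3.950000, DF = 0.916635, PV = 3.620708
  t = 2.5000: CF_t = 3.950000, DF = 0.896903, PV = 3.542767
  t = 3.0000: CF_t = 3.950000, DF = 0.877596, PV = 3.466504
  t = 3.5000: CF_t = 3.950000, DF = 0.858704, PV = 3.391883
  t = 4.0000: CF_t = 3.950000, DF = 0.840220, PV = 3.318868
  t = 4.5000: CF_t = 3.950000, DF = 0.822133, PV = 3.247424
  t = 5.0000: CF_t = 3.950000, DF = 0.804435, PV = 3.177519
  t = 5.5000: CF_t = 3.950000, DF = 0.787119, PV = 3.109118
  t = 6.0000: CF_t = 3.950000, DF = 0.770175, PV = 3.042190
  t = 6.5000: CF_t = 3.950000, DF = 0.753596, PV = 2.976703
  t = 7.0000: CF_t = 103.950000, DF = 0.737373, PV = 76.649964
Price P = sum_t PV_t = 120.890753
First compute Macaulay numerator sum_t t * PV_t:
  t * PV_t at t = 0.5000: 1.932485
  t * PV_t at t = 1.0000: 3.781772
  t * PV_t at t = 1.5000: 5.550546
  t * PV_t at t = 2.0000: 7.241416
  t * PV_t at t = 2.5000: 8.856918
  t * PV_t at t = 3.0000: 10.399512
  t * PV_t at t = 3.5000: 11.871589
  t * PV_t at t = 4.0000: 13.275470
  t * PV_t at t = 4.5000: 14.613409
  t * PV_t at t = 5.0000: 15.887594
  t * PV_t at t = 5.5000: 17.100150
  t * PV_t at t = 6.0000: 18.253140
  t * PV_t at t = 6.5000: 19.348567
  t * PV_t at t = 7.0000: 536.549745
Macaulay duration D = 684.662315 / 120.890753 = 5.663480
Modified duration = D / (1 + y/m) = 5.663480 / (1 + 0.022000) = 5.541565


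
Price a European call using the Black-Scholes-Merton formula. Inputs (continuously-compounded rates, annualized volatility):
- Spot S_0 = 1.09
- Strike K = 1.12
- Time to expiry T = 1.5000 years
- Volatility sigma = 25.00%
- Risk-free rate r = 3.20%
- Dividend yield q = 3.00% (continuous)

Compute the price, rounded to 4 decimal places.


Answer: Price = 0.1160

Derivation:
d1 = (ln(S/K) + (r - q + 0.5*sigma^2) * T) / (sigma * sqrt(T)) = 0.07421631
d2 = d1 - sigma * sqrt(T) = -0.23196991
exp(-rT) = 0.95313379; exp(-qT) = 0.95599748
C = S_0 * exp(-qT) * N(d1) - K * exp(-rT) * N(d2)
N(d1) = 0.52958087; N(d2) = 0.40828069
C = 1.0900 * 0.95599748 * 0.52958087 - 1.1200 * 0.95313379 * 0.40828069 = 0.1160


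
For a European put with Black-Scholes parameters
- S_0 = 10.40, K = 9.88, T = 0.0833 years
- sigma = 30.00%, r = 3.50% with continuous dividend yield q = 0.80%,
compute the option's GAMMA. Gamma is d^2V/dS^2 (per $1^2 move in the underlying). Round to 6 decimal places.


Answer: Gamma = 0.355693

Derivation:
d1 = 0.6616706133; d2 = 0.5750853952
phi(d1) = 0.3205097655; exp(-qT) = 0.9993338220; exp(-rT) = 0.9970887459
Gamma = exp(-qT) * phi(d1) / (S * sigma * sqrt(T)) = 0.9993338220 * 0.3205097655 / (10.4000 * 0.3000 * 0.2886173938) = 0.355693


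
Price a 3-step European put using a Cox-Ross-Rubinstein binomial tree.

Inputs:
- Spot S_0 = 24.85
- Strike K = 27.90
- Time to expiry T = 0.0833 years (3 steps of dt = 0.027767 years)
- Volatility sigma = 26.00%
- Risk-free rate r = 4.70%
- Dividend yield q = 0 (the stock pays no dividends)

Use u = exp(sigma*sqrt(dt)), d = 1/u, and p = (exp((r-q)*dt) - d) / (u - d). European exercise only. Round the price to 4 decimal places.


dt = T/N = 0.027767
u = exp(sigma*sqrt(dt)) = 1.044277; d = 1/u = 0.957600
p = (exp((r-q)*dt) - d) / (u - d) = 0.504237
Discount per step: exp(-r*dt) = 0.998696
Stock lattice S(k, i) with i counting down-moves:
  k=0: S(0,0) = 24.8500
  k=1: S(1,0) = 25.9503; S(1,1) = 23.7964
  k=2: S(2,0) = 27.0993; S(2,1) = 24.8500; S(2,2) = 22.7874
  k=3: S(3,0) = 28.2991; S(3,1) = 25.9503; S(3,2) = 23.7964; S(3,3) = 21.8212
Terminal payoffs V(N, i) = max(K - S_T, 0):
  V(3,0) = 0.000000; V(3,1) = 1.949720; V(3,2) = 4.103629; V(3,3) = 6.078761
Backward induction: V(k, i) = exp(-r*dt) * [p * V(k+1, i) + (1-p) * V(k+1, i+1)].
  V(2,0) = exp(-r*dt) * [p*0.000000 + (1-p)*1.949720] = 0.965339
  V(2,1) = exp(-r*dt) * [p*1.949720 + (1-p)*4.103629] = 3.013613
  V(2,2) = exp(-r*dt) * [p*4.103629 + (1-p)*6.078761] = 5.076198
  V(1,0) = exp(-r*dt) * [p*0.965339 + (1-p)*3.013613] = 1.978215
  V(1,1) = exp(-r*dt) * [p*3.013613 + (1-p)*5.076198] = 4.030903
  V(0,0) = exp(-r*dt) * [p*1.978215 + (1-p)*4.030903] = 2.991955

Answer: Price = V(0,0) = 2.9920


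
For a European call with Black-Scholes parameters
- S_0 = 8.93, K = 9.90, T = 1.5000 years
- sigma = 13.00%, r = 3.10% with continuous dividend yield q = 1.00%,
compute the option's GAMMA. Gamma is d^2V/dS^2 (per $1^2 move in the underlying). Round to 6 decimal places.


Answer: Gamma = 0.258104

Derivation:
d1 = -0.3702081057; d2 = -0.5294249390
phi(d1) = 0.3725196265; exp(-qT) = 0.9851119396; exp(-rT) = 0.9545645606
Gamma = exp(-qT) * phi(d1) / (S * sigma * sqrt(T)) = 0.9851119396 * 0.3725196265 / (8.9300 * 0.1300 * 1.2247448714) = 0.258104


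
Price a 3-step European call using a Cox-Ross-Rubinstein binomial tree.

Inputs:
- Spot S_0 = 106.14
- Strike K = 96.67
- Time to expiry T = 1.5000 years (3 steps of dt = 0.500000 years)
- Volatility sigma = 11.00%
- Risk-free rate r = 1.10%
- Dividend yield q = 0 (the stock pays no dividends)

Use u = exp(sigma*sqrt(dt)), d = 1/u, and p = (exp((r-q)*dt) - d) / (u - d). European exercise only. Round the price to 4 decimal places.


dt = T/N = 0.500000
u = exp(sigma*sqrt(dt)) = 1.080887; d = 1/u = 0.925166
p = (exp((r-q)*dt) - d) / (u - d) = 0.515981
Discount per step: exp(-r*dt) = 0.994515
Stock lattice S(k, i) with i counting down-moves:
  k=0: S(0,0) = 106.1400
  k=1: S(1,0) = 114.7253; S(1,1) = 98.1972
  k=2: S(2,0) = 124.0051; S(2,1) = 106.1400; S(2,2) = 90.8487
  k=3: S(3,0) = 134.0354; S(3,1) = 114.7253; S(3,2) = 98.1972; S(3,3) = 84.0502
Terminal payoffs V(N, i) = max(S_T - K, 0):
  V(3,0) = 37.365436; V(3,1) = 18.055317; V(3,2) = 1.527154; V(3,3) = 0.000000
Backward induction: V(k, i) = exp(-r*dt) * [p * V(k+1, i) + (1-p) * V(k+1, i+1)].
  V(2,0) = exp(-r*dt) * [p*37.365436 + (1-p)*18.055317] = 27.865298
  V(2,1) = exp(-r*dt) * [p*18.055317 + (1-p)*1.527154] = 10.000226
  V(2,2) = exp(-r*dt) * [p*1.527154 + (1-p)*0.000000] = 0.783661
  V(1,0) = exp(-r*dt) * [p*27.865298 + (1-p)*10.000226] = 19.112860
  V(1,1) = exp(-r*dt) * [p*10.000226 + (1-p)*0.783661] = 5.508855
  V(0,0) = exp(-r*dt) * [p*19.112860 + (1-p)*5.508855] = 12.459552

Answer: Price = V(0,0) = 12.4596


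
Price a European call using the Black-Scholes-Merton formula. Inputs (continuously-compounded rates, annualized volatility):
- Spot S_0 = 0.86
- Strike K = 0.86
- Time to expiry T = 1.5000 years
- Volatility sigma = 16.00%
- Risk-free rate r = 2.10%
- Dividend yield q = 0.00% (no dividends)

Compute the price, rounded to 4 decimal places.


Answer: Price = 0.0803

Derivation:
d1 = (ln(S/K) + (r - q + 0.5*sigma^2) * T) / (sigma * sqrt(T)) = 0.25872735
d2 = d1 - sigma * sqrt(T) = 0.06276817
exp(-rT) = 0.96899096; exp(-qT) = 1.00000000
C = S_0 * exp(-qT) * N(d1) - K * exp(-rT) * N(d2)
N(d1) = 0.60207719; N(d2) = 0.52502445
C = 0.8600 * 1.00000000 * 0.60207719 - 0.8600 * 0.96899096 * 0.52502445 = 0.0803


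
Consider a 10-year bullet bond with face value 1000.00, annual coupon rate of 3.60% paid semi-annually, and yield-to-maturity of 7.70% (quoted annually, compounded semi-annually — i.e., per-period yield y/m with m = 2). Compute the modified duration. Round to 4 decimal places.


Answer: Modified duration = 7.8423

Derivation:
Coupon per period c = face * coupon_rate / m = 18.000000
Periods per year m = 2; per-period yield y/m = 0.038500
Number of cashflows N = 20
Cashflows (t years, CF_t, discount factor 1/(1+y/m)^(m*t), PV):
  t = 0.5000: CF_t = 18.000000, DF = 0.962927, PV = 17.332691
  t = 1.0000: CF_t = 18.000000, DF = 0.927229, PV = 16.690122
  t = 1.5000: CF_t = 18.000000, DF = 0.892854, PV = 16.071374
  t = 2.0000: CF_t = 18.000000, DF = 0.859754, PV = 15.475565
  t = 2.5000: CF_t = 18.000000, DF = 0.827880, PV = 14.901844
  t = 3.0000: CF_t = 18.000000, DF = 0.797188, PV = 14.349392
  t = 3.5000: CF_t = 18.000000, DF = 0.767635, PV = 13.817421
  t = 4.0000: CF_t = 18.000000, DF = 0.739176, PV = 13.305172
  t = 4.5000: CF_t = 18.000000, DF = 0.711773, PV = 12.811913
  t = 5.0000: CF_t = 18.000000, DF = 0.685386, PV = 12.336941
  t = 5.5000: CF_t = 18.000000, DF = 0.659977, PV = 11.879578
  t = 6.0000: CF_t = 18.000000, DF = 0.635509, PV = 11.439169
  t = 6.5000: CF_t = 18.000000, DF = 0.611949, PV = 11.015089
  t = 7.0000: CF_t = 18.000000, DF = 0.589263, PV = 10.606729
  t = 7.5000: CF_t = 18.000000, DF = 0.567417, PV = 10.213509
  t = 8.0000: CF_t = 18.000000, DF = 0.546381, PV = 9.834867
  t = 8.5000: CF_t = 18.000000, DF = 0.526126, PV = 9.470262
  t = 9.0000: CF_t = 18.000000, DF = 0.506621, PV = 9.119174
  t = 9.5000: CF_t = 18.000000, DF = 0.487839, PV = 8.781101
  t = 10.0000: CF_t = 1018.000000, DF = 0.469753, PV = 478.209017
Price P = sum_t PV_t = 717.660930
First compute Macaulay numerator sum_t t * PV_t:
  t * PV_t at t = 0.5000: 8.666346
  t * PV_t at t = 1.0000: 16.690122
  t * PV_t at t = 1.5000: 24.107061
  t * PV_t at t = 2.0000: 30.951129
  t * PV_t at t = 2.5000: 37.254609
  t * PV_t at t = 3.0000: 43.048176
  t * PV_t at t = 3.5000: 48.360974
  t * PV_t at t = 4.0000: 53.220689
  t * PV_t at t = 4.5000: 57.653611
  t * PV_t at t = 5.0000: 61.684706
  t * PV_t at t = 5.5000: 65.337676
  t * PV_t at t = 6.0000: 68.635017
  t * PV_t at t = 6.5000: 71.598076
  t * PV_t at t = 7.0000: 74.247106
  t * PV_t at t = 7.5000: 76.601320
  t * PV_t at t = 8.0000: 78.678936
  t * PV_t at t = 8.5000: 80.497226
  t * PV_t at t = 9.0000: 82.072564
  t * PV_t at t = 9.5000: 83.420463
  t * PV_t at t = 10.0000: 4782.090167
Macaulay duration D = 5844.815974 / 717.660930 = 8.144258
Modified duration = D / (1 + y/m) = 8.144258 / (1 + 0.038500) = 7.842329


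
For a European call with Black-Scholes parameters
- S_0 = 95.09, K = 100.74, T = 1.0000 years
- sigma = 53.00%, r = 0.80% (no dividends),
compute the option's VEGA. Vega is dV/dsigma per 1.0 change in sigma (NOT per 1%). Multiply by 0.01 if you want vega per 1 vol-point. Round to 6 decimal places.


Answer: Vega = 37.383604

Derivation:
d1 = 0.1711903231; d2 = -0.3588096769
phi(d1) = 0.3931391744; exp(-qT) = 1.0000000000; exp(-rT) = 0.9920319148
Vega = S * exp(-qT) * phi(d1) * sqrt(T) = 95.0900 * 1.0000000000 * 0.3931391744 * 1.0000000000 = 37.383604


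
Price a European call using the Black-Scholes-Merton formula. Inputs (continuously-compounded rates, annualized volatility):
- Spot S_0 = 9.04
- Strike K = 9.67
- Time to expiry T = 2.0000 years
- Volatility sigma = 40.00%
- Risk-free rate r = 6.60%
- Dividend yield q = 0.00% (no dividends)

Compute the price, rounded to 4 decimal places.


Answer: Price = 2.2455

Derivation:
d1 = (ln(S/K) + (r - q + 0.5*sigma^2) * T) / (sigma * sqrt(T)) = 0.39709502
d2 = d1 - sigma * sqrt(T) = -0.16859041
exp(-rT) = 0.87634100; exp(-qT) = 1.00000000
C = S_0 * exp(-qT) * N(d1) - K * exp(-rT) * N(d2)
N(d1) = 0.65435130; N(d2) = 0.43305941
C = 9.0400 * 1.00000000 * 0.65435130 - 9.6700 * 0.87634100 * 0.43305941 = 2.2455


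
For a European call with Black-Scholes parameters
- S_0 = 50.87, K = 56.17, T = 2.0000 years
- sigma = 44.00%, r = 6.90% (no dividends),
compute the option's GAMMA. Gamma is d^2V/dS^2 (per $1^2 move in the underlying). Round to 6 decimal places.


Answer: Gamma = 0.011754

Derivation:
d1 = 0.3736264684; d2 = -0.2486274991
phi(d1) = 0.3720463253; exp(-qT) = 1.0000000000; exp(-rT) = 0.8710986917
Gamma = exp(-qT) * phi(d1) / (S * sigma * sqrt(T)) = 1.0000000000 * 0.3720463253 / (50.8700 * 0.4400 * 1.4142135624) = 0.011754


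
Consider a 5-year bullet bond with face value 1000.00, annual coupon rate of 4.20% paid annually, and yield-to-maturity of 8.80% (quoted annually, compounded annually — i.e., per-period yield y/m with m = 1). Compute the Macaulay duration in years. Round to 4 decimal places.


Coupon per period c = face * coupon_rate / m = 42.000000
Periods per year m = 1; per-period yield y/m = 0.088000
Number of cashflows N = 5
Cashflows (t years, CF_t, discount factor 1/(1+y/m)^(m*t), PV):
  t = 1.0000: CF_t = 42.000000, DF = 0.919118, PV = 38.602941
  t = 2.0000: CF_t = 42.000000, DF = 0.844777, PV = 35.480644
  t = 3.0000: CF_t = 42.000000, DF = 0.776450, PV = 32.610886
  t = 4.0000: CF_t = 42.000000, DF = 0.713649, PV = 29.973241
  t = 5.0000: CF_t = 1042.000000, DF = 0.655927, PV = 683.475958
Price P = sum_t PV_t = 820.143671
Macaulay numerator sum_t t * PV_t:
  t * PV_t at t = 1.0000: 38.602941
  t * PV_t at t = 2.0000: 70.961289
  t * PV_t at t = 3.0000: 97.832659
  t * PV_t at t = 4.0000: 119.892965
  t * PV_t at t = 5.0000: 3417.379788
Macaulay duration D = (sum_t t * PV_t) / P = 3744.669642 / 820.143671 = 4.565870

Answer: Macaulay duration = 4.5659 years


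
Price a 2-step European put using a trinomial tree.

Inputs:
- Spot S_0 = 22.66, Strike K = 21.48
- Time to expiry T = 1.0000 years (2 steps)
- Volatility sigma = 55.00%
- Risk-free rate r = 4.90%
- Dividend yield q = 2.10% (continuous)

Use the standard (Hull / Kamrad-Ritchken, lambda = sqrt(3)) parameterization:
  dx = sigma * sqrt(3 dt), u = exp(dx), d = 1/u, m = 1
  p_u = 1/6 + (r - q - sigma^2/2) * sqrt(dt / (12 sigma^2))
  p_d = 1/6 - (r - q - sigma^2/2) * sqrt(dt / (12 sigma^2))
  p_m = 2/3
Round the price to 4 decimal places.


Answer: Price = V(0,0) = 3.3466

Derivation:
dt = T/N = 0.500000; dx = sigma*sqrt(3*dt) = 0.673610
u = exp(dx) = 1.961304; d = 1/u = 0.509865
p_u = 0.120924, p_m = 0.666667, p_d = 0.212409
Discount per step: exp(-r*dt) = 0.975798
Stock lattice S(k, j) with j the centered position index:
  k=0: S(0,+0) = 22.6600
  k=1: S(1,-1) = 11.5535; S(1,+0) = 22.6600; S(1,+1) = 44.4432
  k=2: S(2,-2) = 5.8907; S(2,-1) = 11.5535; S(2,+0) = 22.6600; S(2,+1) = 44.4432; S(2,+2) = 87.1665
Terminal payoffs V(N, j) = max(K - S_T, 0):
  V(2,-2) = 15.589258; V(2,-1) = 9.926464; V(2,+0) = 0.000000; V(2,+1) = 0.000000; V(2,+2) = 0.000000
Backward induction: V(k, j) = exp(-r*dt) * [p_u * V(k+1, j+1) + p_m * V(k+1, j) + p_d * V(k+1, j-1)]
  V(1,-1) = exp(-r*dt) * [p_u*0.000000 + p_m*9.926464 + p_d*15.589258] = 9.688638
  V(1,+0) = exp(-r*dt) * [p_u*0.000000 + p_m*0.000000 + p_d*9.926464] = 2.057441
  V(1,+1) = exp(-r*dt) * [p_u*0.000000 + p_m*0.000000 + p_d*0.000000] = 0.000000
  V(0,+0) = exp(-r*dt) * [p_u*0.000000 + p_m*2.057441 + p_d*9.688638] = 3.346578


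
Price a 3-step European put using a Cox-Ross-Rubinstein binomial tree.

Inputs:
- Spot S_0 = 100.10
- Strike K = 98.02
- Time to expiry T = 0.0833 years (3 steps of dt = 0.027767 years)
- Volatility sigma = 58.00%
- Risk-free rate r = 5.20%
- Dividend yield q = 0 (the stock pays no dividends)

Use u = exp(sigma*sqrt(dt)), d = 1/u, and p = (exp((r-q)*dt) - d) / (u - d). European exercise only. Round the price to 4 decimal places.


Answer: Price = V(0,0) = 5.9268

Derivation:
dt = T/N = 0.027767
u = exp(sigma*sqrt(dt)) = 1.101472; d = 1/u = 0.907876
p = (exp((r-q)*dt) - d) / (u - d) = 0.483320
Discount per step: exp(-r*dt) = 0.998557
Stock lattice S(k, i) with i counting down-moves:
  k=0: S(0,0) = 100.1000
  k=1: S(1,0) = 110.2573; S(1,1) = 90.8784
  k=2: S(2,0) = 121.4453; S(2,1) = 100.1000; S(2,2) = 82.5063
  k=3: S(3,0) = 133.7686; S(3,1) = 110.2573; S(3,2) = 90.8784; S(3,3) = 74.9055
Terminal payoffs V(N, i) = max(K - S_T, 0):
  V(3,0) = 0.000000; V(3,1) = 0.000000; V(3,2) = 7.141599; V(3,3) = 23.114472
Backward induction: V(k, i) = exp(-r*dt) * [p * V(k+1, i) + (1-p) * V(k+1, i+1)].
  V(2,0) = exp(-r*dt) * [p*0.000000 + (1-p)*0.000000] = 0.000000
  V(2,1) = exp(-r*dt) * [p*0.000000 + (1-p)*7.141599] = 3.684594
  V(2,2) = exp(-r*dt) * [p*7.141599 + (1-p)*23.114472] = 15.372244
  V(1,0) = exp(-r*dt) * [p*0.000000 + (1-p)*3.684594] = 1.901007
  V(1,1) = exp(-r*dt) * [p*3.684594 + (1-p)*15.372244] = 9.709334
  V(0,0) = exp(-r*dt) * [p*1.901007 + (1-p)*9.709334] = 5.926846


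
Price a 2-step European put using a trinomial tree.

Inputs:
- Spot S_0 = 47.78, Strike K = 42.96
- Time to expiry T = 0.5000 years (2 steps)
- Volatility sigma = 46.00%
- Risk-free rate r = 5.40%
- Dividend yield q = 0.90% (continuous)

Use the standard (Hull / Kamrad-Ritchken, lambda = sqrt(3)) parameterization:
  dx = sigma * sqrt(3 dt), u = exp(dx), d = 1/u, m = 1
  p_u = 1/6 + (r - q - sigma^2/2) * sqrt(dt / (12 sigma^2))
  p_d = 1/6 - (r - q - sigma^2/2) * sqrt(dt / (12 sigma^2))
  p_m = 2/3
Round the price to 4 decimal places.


Answer: Price = V(0,0) = 3.3421

Derivation:
dt = T/N = 0.250000; dx = sigma*sqrt(3*dt) = 0.398372
u = exp(dx) = 1.489398; d = 1/u = 0.671412
p_u = 0.147589, p_m = 0.666667, p_d = 0.185744
Discount per step: exp(-r*dt) = 0.986591
Stock lattice S(k, j) with j the centered position index:
  k=0: S(0,+0) = 47.7800
  k=1: S(1,-1) = 32.0801; S(1,+0) = 47.7800; S(1,+1) = 71.1634
  k=2: S(2,-2) = 21.5390; S(2,-1) = 32.0801; S(2,+0) = 47.7800; S(2,+1) = 71.1634; S(2,+2) = 105.9906
Terminal payoffs V(N, j) = max(K - S_T, 0):
  V(2,-2) = 21.421032; V(2,-1) = 10.879914; V(2,+0) = 0.000000; V(2,+1) = 0.000000; V(2,+2) = 0.000000
Backward induction: V(k, j) = exp(-r*dt) * [p_u * V(k+1, j+1) + p_m * V(k+1, j) + p_d * V(k+1, j-1)]
  V(1,-1) = exp(-r*dt) * [p_u*0.000000 + p_m*10.879914 + p_d*21.421032] = 11.081497
  V(1,+0) = exp(-r*dt) * [p_u*0.000000 + p_m*0.000000 + p_d*10.879914] = 1.993784
  V(1,+1) = exp(-r*dt) * [p_u*0.000000 + p_m*0.000000 + p_d*0.000000] = 0.000000
  V(0,+0) = exp(-r*dt) * [p_u*0.000000 + p_m*1.993784 + p_d*11.081497] = 3.342090


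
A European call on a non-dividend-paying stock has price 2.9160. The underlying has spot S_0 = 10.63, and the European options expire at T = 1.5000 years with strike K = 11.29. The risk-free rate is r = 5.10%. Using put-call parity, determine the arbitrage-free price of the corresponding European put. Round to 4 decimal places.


Answer: Put price = 2.7445

Derivation:
Put-call parity: C - P = S_0 * exp(-qT) - K * exp(-rT).
S_0 * exp(-qT) = 10.6300 * 1.00000000 = 10.63000000
K * exp(-rT) = 11.2900 * 0.92635291 = 10.45852440
P = C - S*exp(-qT) + K*exp(-rT)
P = 2.9160 - 10.63000000 + 10.45852440 = 2.7445


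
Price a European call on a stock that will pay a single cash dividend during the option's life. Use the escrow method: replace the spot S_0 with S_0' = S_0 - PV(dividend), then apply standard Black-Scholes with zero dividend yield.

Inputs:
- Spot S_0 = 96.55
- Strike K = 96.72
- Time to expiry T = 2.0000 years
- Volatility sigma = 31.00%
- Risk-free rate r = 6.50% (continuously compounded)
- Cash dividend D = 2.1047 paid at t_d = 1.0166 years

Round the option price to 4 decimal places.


Answer: Price = 20.8573

Derivation:
PV(D) = D * exp(-r * t_d) = 2.1047 * 0.93605691 = 1.97011898
S_0' = S_0 - PV(D) = 96.5500 - 1.97011898 = 94.57988102
d1 = (ln(S_0'/K) + (r + sigma^2/2)*T) / (sigma*sqrt(T)) = 0.46469364
d2 = d1 - sigma*sqrt(T) = 0.02628743
exp(-rT) = 0.87809543
N(d1) = 0.67892457; N(d2) = 0.51048596
C = S_0' * N(d1) - K * exp(-rT) * N(d2) = 94.57988102 * 0.67892457 - 96.7200 * 0.87809543 * 0.51048596 = 20.8573


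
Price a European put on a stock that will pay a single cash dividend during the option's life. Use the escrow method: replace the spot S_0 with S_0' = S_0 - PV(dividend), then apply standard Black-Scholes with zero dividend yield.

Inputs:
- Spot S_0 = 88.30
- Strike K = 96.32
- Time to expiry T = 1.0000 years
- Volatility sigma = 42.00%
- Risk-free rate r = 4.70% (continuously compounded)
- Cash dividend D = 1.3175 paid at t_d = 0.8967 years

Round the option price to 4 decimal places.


Answer: Price = 17.4343

Derivation:
PV(D) = D * exp(-r * t_d) = 1.3175 * 0.95873085 = 1.26312790
S_0' = S_0 - PV(D) = 88.3000 - 1.26312790 = 87.03687210
d1 = (ln(S_0'/K) + (r + sigma^2/2)*T) / (sigma*sqrt(T)) = 0.08060920
d2 = d1 - sigma*sqrt(T) = -0.33939080
exp(-rT) = 0.95408740
N(-d1) = 0.46787637; N(-d2) = 0.63284233
P = K * exp(-rT) * N(-d2) - S_0' * N(-d1) = 96.3200 * 0.95408740 * 0.63284233 - 87.03687210 * 0.46787637 = 17.4343


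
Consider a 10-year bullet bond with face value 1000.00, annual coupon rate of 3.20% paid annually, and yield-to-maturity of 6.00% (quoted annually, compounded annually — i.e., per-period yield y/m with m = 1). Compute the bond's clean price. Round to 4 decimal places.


Coupon per period c = face * coupon_rate / m = 32.000000
Periods per year m = 1; per-period yield y/m = 0.060000
Number of cashflows N = 10
Cashflows (t years, CF_t, discount factor 1/(1+y/m)^(m*t), PV):
  t = 1.0000: CF_t = 32.000000, DF = 0.943396, PV = 30.188679
  t = 2.0000: CF_t = 32.000000, DF = 0.889996, PV = 28.479886
  t = 3.0000: CF_t = 32.000000, DF = 0.839619, PV = 26.867817
  t = 4.0000: CF_t = 32.000000, DF = 0.792094, PV = 25.346997
  t = 5.0000: CF_t = 32.000000, DF = 0.747258, PV = 23.912262
  t = 6.0000: CF_t = 32.000000, DF = 0.704961, PV = 22.558737
  t = 7.0000: CF_t = 32.000000, DF = 0.665057, PV = 21.281828
  t = 8.0000: CF_t = 32.000000, DF = 0.627412, PV = 20.077196
  t = 9.0000: CF_t = 32.000000, DF = 0.591898, PV = 18.940751
  t = 10.0000: CF_t = 1032.000000, DF = 0.558395, PV = 576.263410
Price P = sum_t PV_t = 793.917563

Answer: Price = 793.9176


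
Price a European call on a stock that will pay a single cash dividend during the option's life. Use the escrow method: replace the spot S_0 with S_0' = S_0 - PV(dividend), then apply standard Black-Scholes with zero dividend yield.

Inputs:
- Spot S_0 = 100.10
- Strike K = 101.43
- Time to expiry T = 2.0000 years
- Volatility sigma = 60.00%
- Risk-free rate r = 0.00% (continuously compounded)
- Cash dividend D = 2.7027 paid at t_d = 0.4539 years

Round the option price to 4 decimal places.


Answer: Price = 30.6888

Derivation:
PV(D) = D * exp(-r * t_d) = 2.7027 * 1.00000000 = 2.70270000
S_0' = S_0 - PV(D) = 100.1000 - 2.70270000 = 97.39730000
d1 = (ln(S_0'/K) + (r + sigma^2/2)*T) / (sigma*sqrt(T)) = 0.37645138
d2 = d1 - sigma*sqrt(T) = -0.47207676
exp(-rT) = 1.00000000
N(d1) = 0.64670932; N(d2) = 0.31843600
C = S_0' * N(d1) - K * exp(-rT) * N(d2) = 97.39730000 * 0.64670932 - 101.4300 * 1.00000000 * 0.31843600 = 30.6888


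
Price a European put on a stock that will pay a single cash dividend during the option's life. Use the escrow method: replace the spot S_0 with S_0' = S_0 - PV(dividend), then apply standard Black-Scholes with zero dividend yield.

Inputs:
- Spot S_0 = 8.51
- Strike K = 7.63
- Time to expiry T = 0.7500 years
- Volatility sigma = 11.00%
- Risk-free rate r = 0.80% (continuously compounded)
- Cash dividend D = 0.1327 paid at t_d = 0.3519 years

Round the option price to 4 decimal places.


PV(D) = D * exp(-r * t_d) = 0.1327 * 0.99718876 = 0.13232695
S_0' = S_0 - PV(D) = 8.5100 - 0.13232695 = 8.37767305
d1 = (ln(S_0'/K) + (r + sigma^2/2)*T) / (sigma*sqrt(T)) = 1.09192526
d2 = d1 - sigma*sqrt(T) = 0.99666247
exp(-rT) = 0.99401796
N(-d1) = 0.13743298; N(-d2) = 0.15946419
P = K * exp(-rT) * N(-d2) - S_0' * N(-d1) = 7.6300 * 0.99401796 * 0.15946419 - 8.37767305 * 0.13743298 = 0.0581

Answer: Price = 0.0581


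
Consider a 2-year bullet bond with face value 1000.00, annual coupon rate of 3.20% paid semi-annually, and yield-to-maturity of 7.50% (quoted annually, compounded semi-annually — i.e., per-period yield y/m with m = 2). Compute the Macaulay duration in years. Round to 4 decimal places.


Answer: Macaulay duration = 1.9510 years

Derivation:
Coupon per period c = face * coupon_rate / m = 16.000000
Periods per year m = 2; per-period yield y/m = 0.037500
Number of cashflows N = 4
Cashflows (t years, CF_t, discount factor 1/(1+y/m)^(m*t), PV):
  t = 0.5000: CF_t = 16.000000, DF = 0.963855, PV = 15.421687
  t = 1.0000: CF_t = 16.000000, DF = 0.929017, PV = 14.864276
  t = 1.5000: CF_t = 16.000000, DF = 0.895438, PV = 14.327013
  t = 2.0000: CF_t = 1016.000000, DF = 0.863073, PV = 876.882265
Price P = sum_t PV_t = 921.495241
Macaulay numerator sum_t t * PV_t:
  t * PV_t at t = 0.5000: 7.710843
  t * PV_t at t = 1.0000: 14.864276
  t * PV_t at t = 1.5000: 21.490520
  t * PV_t at t = 2.0000: 1753.764530
Macaulay duration D = (sum_t t * PV_t) / P = 1797.830169 / 921.495241 = 1.950992


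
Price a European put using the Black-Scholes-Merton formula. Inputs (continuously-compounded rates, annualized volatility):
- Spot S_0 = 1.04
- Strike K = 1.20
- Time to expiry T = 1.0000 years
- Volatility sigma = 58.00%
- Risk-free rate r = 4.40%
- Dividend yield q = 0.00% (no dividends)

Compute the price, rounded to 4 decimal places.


Answer: Price = 0.3074

Derivation:
d1 = (ln(S/K) + (r - q + 0.5*sigma^2) * T) / (sigma * sqrt(T)) = 0.11913648
d2 = d1 - sigma * sqrt(T) = -0.46086352
exp(-rT) = 0.95695396; exp(-qT) = 1.00000000
P = K * exp(-rT) * N(-d2) - S_0 * exp(-qT) * N(-d1)
N(-d1) = 0.45258362; N(-d2) = 0.67755174
P = 1.2000 * 0.95695396 * 0.67755174 - 1.0400 * 1.00000000 * 0.45258362 = 0.3074
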